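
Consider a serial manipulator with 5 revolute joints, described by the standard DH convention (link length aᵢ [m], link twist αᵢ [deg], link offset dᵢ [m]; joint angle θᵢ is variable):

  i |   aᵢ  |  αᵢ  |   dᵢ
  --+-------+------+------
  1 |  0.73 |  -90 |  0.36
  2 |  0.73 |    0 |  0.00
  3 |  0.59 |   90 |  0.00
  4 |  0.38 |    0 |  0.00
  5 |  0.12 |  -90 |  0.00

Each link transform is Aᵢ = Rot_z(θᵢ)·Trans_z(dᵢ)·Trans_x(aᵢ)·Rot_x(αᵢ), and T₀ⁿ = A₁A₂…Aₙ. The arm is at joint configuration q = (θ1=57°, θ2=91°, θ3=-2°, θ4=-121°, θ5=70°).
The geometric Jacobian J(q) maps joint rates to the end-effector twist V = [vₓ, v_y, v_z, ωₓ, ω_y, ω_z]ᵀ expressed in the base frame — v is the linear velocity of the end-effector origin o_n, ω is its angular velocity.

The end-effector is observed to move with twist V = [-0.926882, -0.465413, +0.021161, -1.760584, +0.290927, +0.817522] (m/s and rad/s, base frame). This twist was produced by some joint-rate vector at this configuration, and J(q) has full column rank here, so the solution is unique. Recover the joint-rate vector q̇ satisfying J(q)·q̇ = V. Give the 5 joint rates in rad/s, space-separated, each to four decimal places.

o_n = [0.7465, 0.3802, -0.8396]
J₁: ẑ×o_n = [-0.3802, 0.7465, 0.0000], ω = ẑ
J2: z=[-0.8387, 0.5446, 0.0000] o=[0.3976, 0.6122, 0.3600] → [-0.6534, -1.0061, 0.0045, -0.8387, 0.5446, 0.0000]
J3: z=[-0.8387, 0.5446, 0.0000] o=[0.3906, 0.6015, -0.3699] → [-0.2558, -0.3940, -0.0082, -0.8387, 0.5446, 0.0000]
J4: z=[0.5446, 0.8385, 0.0175] o=[0.3963, 0.6102, -0.9598] → [0.1048, -0.0593, -0.4189, 0.5446, 0.8385, 0.0175]
J5: z=[0.5446, 0.8385, 0.0175] o=[0.6676, 0.4299, -0.7641] → [-0.0624, 0.0425, -0.0932, 0.5446, 0.8385, 0.0175]
q̇ = J⁺·V = [0.8300, 0.6500, 0.9850, 0.1240, -0.8390]

0.8300 0.6500 0.9850 0.1240 -0.8390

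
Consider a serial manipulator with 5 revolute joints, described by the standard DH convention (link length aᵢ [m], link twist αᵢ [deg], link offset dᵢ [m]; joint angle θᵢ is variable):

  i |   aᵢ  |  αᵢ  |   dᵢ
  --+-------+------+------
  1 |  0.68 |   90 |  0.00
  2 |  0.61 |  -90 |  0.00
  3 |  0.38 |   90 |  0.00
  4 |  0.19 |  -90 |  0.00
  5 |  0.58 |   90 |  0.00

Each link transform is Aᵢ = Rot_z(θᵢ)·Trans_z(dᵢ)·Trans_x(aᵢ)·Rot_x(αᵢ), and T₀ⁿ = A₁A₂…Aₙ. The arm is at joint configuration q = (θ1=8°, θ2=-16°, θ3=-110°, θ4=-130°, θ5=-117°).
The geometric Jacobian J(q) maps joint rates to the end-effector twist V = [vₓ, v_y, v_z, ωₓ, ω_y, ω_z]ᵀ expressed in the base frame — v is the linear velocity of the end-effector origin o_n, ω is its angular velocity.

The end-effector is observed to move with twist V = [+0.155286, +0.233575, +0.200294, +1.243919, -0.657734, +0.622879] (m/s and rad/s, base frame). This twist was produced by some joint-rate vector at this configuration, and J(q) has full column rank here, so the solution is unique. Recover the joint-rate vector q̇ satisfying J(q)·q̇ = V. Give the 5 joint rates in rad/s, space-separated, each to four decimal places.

0.6520 0.9810 -0.1540 -0.9840 -0.6850

o_n = [0.6993, -0.1285, 0.0600]
J₁: ẑ×o_n = [0.1285, 0.6993, -0.0000], ω = ẑ
J2: z=[0.1392, -0.9903, 0.0000] o=[0.6734, 0.0946, 0.0000] → [-0.0594, -0.0083, -0.0054, 0.1392, -0.9903, 0.0000]
J3: z=[0.2730, 0.0384, 0.9613] o=[1.2540, 0.1762, -0.1681] → [0.3017, -0.5955, -0.0619, 0.2730, 0.0384, 0.9613]
J4: z=[-0.9421, 0.2130, 0.2590] o=[1.1800, -0.1948, -0.1323] → [0.0238, 0.0566, 0.0400, -0.9421, 0.2130, 0.2590]
J5: z=[-0.3247, -0.7726, -0.5457] o=[1.1641, -0.0811, -0.2837] → [-0.2914, 0.3652, -0.3437, -0.3247, -0.7726, -0.5457]
q̇ = J⁺·V = [0.6520, 0.9810, -0.1540, -0.9840, -0.6850]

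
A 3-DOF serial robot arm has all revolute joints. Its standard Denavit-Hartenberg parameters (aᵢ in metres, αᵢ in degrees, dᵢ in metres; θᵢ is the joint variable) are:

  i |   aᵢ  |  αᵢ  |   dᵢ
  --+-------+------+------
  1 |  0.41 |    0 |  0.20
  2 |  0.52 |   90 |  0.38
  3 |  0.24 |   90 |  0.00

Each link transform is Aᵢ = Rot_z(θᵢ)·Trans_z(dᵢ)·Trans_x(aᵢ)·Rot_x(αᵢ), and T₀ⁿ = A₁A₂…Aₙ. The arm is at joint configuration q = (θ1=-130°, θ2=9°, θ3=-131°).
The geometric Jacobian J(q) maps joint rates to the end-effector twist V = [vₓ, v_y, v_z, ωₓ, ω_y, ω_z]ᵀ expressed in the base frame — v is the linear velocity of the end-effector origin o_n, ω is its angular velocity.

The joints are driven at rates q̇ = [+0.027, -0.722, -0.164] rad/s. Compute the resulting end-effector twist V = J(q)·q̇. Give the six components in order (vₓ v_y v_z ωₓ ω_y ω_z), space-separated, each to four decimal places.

o_n = [-0.4503, -0.6248, 0.3989]
J₁: ẑ×o_n = [0.6248, -0.4503, 0.0000], ω = ẑ
J2: z=[0.0000, 0.0000, 1.0000] o=[-0.2635, -0.3141, 0.2000] → [0.3108, -0.1867, 0.0000, 0.0000, 0.0000, 1.0000]
J3: z=[-0.8572, 0.5150, 0.0000] o=[-0.5314, -0.7598, 0.5800] → [-0.0933, -0.1553, -0.1575, -0.8572, 0.5150, 0.0000]
V = J·q̇ = [-0.1922, 0.1481, 0.0258, 0.1406, -0.0845, -0.6950]

-0.1922 0.1481 0.0258 0.1406 -0.0845 -0.6950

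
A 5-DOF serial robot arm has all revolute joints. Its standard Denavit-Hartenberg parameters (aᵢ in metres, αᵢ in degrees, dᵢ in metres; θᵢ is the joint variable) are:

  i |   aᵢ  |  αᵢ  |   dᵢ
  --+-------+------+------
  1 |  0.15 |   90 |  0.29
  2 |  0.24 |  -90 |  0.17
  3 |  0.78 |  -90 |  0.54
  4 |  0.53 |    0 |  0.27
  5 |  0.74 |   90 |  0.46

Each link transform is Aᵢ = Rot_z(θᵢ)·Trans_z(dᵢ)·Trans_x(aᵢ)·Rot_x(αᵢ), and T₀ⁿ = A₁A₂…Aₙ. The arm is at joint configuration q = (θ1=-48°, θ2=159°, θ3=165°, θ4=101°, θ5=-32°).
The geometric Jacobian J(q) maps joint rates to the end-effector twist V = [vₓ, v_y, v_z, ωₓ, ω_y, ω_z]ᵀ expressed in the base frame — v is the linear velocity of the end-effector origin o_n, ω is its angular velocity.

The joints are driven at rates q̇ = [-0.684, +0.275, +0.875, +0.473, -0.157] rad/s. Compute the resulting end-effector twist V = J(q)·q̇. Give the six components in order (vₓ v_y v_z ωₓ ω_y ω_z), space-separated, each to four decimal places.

o_n = [0.3303, -1.3095, 0.6080]
J₁: ẑ×o_n = [1.3095, 0.3303, -0.0000], ω = ẑ
J2: z=[-0.7431, -0.6691, 0.0000] o=[0.1004, -0.1115, 0.2900] → [-0.2128, 0.2364, 1.0442, -0.7431, -0.6691, 0.0000]
J3: z=[-0.2398, 0.2663, -0.9336] o=[-0.1759, -0.0587, 0.3760] → [-1.1059, -0.4169, 0.1651, -0.2398, 0.2663, -0.9336]
J4: z=[-0.5561, -0.8259, -0.0928] o=[0.3153, -0.3025, -0.3981] → [-0.9244, 0.5582, 0.5724, -0.5561, -0.8259, -0.0928]
J5: z=[-0.5561, -0.8259, -0.0928] o=[0.2094, -0.6138, 0.0975] → [-0.4861, 0.2727, 0.4867, -0.5561, -0.8259, -0.0928]
V = J·q̇ = [-2.2828, -0.3045, 0.6260, -0.5899, -0.2120, -1.5302]

-2.2828 -0.3045 0.6260 -0.5899 -0.2120 -1.5302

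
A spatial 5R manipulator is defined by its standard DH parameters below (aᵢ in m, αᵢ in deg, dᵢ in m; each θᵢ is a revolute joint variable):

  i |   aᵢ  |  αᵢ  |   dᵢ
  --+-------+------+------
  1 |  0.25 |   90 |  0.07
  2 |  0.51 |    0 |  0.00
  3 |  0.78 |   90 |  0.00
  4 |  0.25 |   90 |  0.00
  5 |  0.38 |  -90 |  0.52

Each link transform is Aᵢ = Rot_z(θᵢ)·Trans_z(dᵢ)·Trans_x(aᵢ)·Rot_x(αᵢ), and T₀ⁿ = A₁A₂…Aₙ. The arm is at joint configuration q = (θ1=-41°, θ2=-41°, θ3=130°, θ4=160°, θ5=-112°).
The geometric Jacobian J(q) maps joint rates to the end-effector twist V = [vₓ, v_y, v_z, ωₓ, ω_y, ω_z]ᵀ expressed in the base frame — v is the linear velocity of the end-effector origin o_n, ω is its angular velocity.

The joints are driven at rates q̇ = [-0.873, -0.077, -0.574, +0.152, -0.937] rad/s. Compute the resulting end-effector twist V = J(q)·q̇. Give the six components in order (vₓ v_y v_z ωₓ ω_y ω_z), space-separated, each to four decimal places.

0.0579 -0.2604 0.4180 1.1152 1.0598 -1.1961

o_n = [-0.1201, -0.5918, 0.5981]
J₁: ẑ×o_n = [0.5918, -0.1201, 0.0000], ω = ẑ
J2: z=[-0.6561, -0.7547, 0.0000] o=[0.1887, -0.1640, 0.0700] → [-0.3986, 0.3465, 0.0476, -0.6561, -0.7547, 0.0000]
J3: z=[-0.6561, -0.7547, 0.0000] o=[0.4792, -0.4165, -0.2646] → [-0.6511, 0.5660, -0.3373, -0.6561, -0.7547, 0.0000]
J4: z=[0.7546, -0.6560, -0.0175] o=[0.4894, -0.4255, 0.5153] → [-0.0572, -0.0519, -0.5254, 0.7546, -0.6560, -0.0175]
J5: z=[-0.6120, -0.7131, 0.3420] o=[0.4302, -0.4873, 0.2804] → [-0.1908, 0.0062, -0.3285, -0.6120, -0.7131, 0.3420]
V = J·q̇ = [0.0579, -0.2604, 0.4180, 1.1152, 1.0598, -1.1961]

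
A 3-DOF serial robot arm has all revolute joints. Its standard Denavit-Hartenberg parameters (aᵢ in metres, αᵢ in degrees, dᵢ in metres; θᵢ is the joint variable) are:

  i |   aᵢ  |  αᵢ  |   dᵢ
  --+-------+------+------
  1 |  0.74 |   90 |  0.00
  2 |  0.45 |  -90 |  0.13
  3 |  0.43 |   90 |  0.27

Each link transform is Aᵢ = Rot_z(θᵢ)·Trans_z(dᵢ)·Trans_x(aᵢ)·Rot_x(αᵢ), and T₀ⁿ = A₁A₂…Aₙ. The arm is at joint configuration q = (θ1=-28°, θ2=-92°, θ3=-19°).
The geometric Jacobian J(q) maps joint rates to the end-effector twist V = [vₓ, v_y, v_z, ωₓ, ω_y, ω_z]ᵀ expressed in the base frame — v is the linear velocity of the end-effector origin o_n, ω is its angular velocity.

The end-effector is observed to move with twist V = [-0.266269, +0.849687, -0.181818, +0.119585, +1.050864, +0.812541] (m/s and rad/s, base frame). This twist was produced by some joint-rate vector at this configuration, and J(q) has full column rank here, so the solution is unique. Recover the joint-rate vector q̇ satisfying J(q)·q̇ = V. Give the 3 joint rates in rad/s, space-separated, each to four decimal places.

o_n = [0.7385, -0.6984, -0.8655]
J₁: ẑ×o_n = [0.6984, 0.7385, -0.0000], ω = ẑ
J2: z=[-0.4695, -0.8829, 0.0000] o=[0.6534, -0.3474, 0.0000] → [0.7642, -0.4063, 0.2399, -0.4695, -0.8829, 0.0000]
J3: z=[0.8824, -0.4692, -0.0349] o=[0.5785, -0.4548, -0.4497] → [0.1866, 0.3613, -0.1399, 0.8824, -0.4692, -0.0349]
q̇ = J⁺·V = [0.7990, -0.9840, -0.3880]

0.7990 -0.9840 -0.3880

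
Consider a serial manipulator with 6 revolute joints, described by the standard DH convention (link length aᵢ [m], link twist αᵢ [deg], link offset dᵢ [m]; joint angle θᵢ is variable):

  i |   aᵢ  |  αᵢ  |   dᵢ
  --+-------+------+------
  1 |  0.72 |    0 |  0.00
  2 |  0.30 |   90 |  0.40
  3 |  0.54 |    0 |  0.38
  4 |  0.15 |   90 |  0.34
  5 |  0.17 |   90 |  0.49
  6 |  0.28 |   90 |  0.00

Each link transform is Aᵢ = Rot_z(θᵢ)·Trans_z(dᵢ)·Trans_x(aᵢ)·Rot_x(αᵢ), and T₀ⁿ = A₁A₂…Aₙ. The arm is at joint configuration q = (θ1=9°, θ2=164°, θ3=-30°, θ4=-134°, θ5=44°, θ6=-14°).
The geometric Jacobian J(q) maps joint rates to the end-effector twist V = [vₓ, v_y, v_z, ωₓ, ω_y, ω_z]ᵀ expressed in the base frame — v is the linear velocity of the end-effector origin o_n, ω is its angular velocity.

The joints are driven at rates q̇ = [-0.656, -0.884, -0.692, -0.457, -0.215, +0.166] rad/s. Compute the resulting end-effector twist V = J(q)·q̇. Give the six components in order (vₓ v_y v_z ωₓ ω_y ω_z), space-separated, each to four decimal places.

o_n = [0.6361, 1.1564, 0.4070]
J₁: ẑ×o_n = [-1.1564, 0.6361, 0.0000], ω = ẑ
J2: z=[0.0000, 0.0000, 1.0000] o=[0.7111, 0.1126, 0.0000] → [-1.0437, -0.0750, 0.0000, 0.0000, 0.0000, 1.0000]
J3: z=[0.1219, 0.9925, 0.0000] o=[0.4134, 0.1492, 0.4000] → [0.0069, -0.0009, -0.0983, 0.1219, 0.9925, 0.0000]
J4: z=[0.1219, 0.9925, 0.0000] o=[-0.0045, 0.5834, 0.1300] → [0.2749, -0.0338, -0.5660, 0.1219, 0.9925, 0.0000]
J5: z=[0.2736, -0.0336, 0.9613] o=[0.1801, 0.9032, 0.0887] → [-0.2540, 0.3513, 0.0846, 0.2736, -0.0336, 0.9613]
J6: z=[0.5751, -0.7954, -0.1915] o=[0.4452, 0.9897, 0.5260] → [0.1266, 0.0319, 0.2477, 0.5751, -0.7954, -0.1915]
V = J·q̇ = [1.6264, -0.4052, 0.3496, -0.1034, -1.2652, -1.7785]

1.6264 -0.4052 0.3496 -0.1034 -1.2652 -1.7785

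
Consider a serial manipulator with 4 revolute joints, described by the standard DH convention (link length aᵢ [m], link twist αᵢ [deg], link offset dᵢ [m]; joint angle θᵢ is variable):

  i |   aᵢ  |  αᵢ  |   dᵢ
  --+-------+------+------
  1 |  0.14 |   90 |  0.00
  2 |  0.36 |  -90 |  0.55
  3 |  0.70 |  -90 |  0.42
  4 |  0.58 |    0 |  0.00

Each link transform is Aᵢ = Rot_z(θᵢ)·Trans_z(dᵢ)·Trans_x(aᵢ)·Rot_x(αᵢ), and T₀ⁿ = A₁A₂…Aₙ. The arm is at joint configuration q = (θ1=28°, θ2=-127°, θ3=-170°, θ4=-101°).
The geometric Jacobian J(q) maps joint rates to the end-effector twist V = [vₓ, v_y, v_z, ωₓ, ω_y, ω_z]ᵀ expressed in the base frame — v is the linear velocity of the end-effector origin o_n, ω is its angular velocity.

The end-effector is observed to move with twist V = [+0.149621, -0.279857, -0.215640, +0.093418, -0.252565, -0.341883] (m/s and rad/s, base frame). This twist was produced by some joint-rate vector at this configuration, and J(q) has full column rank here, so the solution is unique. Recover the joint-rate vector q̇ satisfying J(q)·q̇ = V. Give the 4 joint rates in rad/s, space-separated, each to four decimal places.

o_n = [1.2446, -0.0770, -0.4194]
J₁: ẑ×o_n = [0.0770, 1.2446, -0.0000], ω = ẑ
J2: z=[0.4695, -0.8829, 0.0000] o=[0.1236, 0.0657, 0.0000] → [0.3703, 0.1969, 0.9228, 0.4695, -0.8829, 0.0000]
J3: z=[0.7052, 0.3749, -0.6018] o=[0.1905, -0.5216, -0.2875] → [0.2181, -0.5414, -0.0817, 0.7052, 0.3749, -0.6018]
J4: z=[0.3701, -0.9186, -0.1387] o=[0.9101, -0.2767, 0.0103] → [0.4224, 0.1126, 0.3812, 0.3701, -0.9186, -0.1387]
q̇ = J⁺·V = [-0.1810, -0.5850, 0.0680, 0.8650]

-0.1810 -0.5850 0.0680 0.8650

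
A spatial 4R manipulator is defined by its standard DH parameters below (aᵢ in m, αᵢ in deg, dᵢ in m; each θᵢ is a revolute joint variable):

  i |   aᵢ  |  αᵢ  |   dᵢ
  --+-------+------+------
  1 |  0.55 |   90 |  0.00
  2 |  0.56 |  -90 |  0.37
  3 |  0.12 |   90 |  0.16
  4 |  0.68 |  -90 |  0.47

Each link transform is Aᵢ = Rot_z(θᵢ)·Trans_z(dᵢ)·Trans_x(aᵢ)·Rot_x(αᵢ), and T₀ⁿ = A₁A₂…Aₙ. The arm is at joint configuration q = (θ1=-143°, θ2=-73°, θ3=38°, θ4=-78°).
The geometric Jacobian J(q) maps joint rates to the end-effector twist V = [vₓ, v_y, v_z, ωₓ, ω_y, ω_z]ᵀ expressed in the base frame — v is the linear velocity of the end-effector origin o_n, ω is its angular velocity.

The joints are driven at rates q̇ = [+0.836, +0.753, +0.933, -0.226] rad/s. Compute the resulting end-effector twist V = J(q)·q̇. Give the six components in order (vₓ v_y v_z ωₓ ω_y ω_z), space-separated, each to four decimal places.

o_n = [-0.6486, 0.2368, -1.1569]
J₁: ẑ×o_n = [-0.2368, -0.6486, 0.0000], ω = ẑ
J2: z=[-0.6018, 0.7986, 0.0000] o=[-0.4392, -0.3310, 0.0000] → [-0.9239, -0.6962, -0.1745, -0.6018, 0.7986, 0.0000]
J3: z=[-0.7637, -0.5755, 0.2924] o=[-0.7927, -0.1340, -0.5355] → [0.2492, -0.4324, -0.2003, -0.7637, -0.5755, 0.2924]
J4: z=[-0.6180, 0.5210, -0.5888] o=[-0.8925, -0.3018, -0.5792] → [0.0161, -0.5006, -0.4599, -0.6180, 0.5210, -0.5888]
V = J·q̇ = [-0.6648, -1.3568, -0.2143, -1.0261, -0.0533, 1.2418]

-0.6648 -1.3568 -0.2143 -1.0261 -0.0533 1.2418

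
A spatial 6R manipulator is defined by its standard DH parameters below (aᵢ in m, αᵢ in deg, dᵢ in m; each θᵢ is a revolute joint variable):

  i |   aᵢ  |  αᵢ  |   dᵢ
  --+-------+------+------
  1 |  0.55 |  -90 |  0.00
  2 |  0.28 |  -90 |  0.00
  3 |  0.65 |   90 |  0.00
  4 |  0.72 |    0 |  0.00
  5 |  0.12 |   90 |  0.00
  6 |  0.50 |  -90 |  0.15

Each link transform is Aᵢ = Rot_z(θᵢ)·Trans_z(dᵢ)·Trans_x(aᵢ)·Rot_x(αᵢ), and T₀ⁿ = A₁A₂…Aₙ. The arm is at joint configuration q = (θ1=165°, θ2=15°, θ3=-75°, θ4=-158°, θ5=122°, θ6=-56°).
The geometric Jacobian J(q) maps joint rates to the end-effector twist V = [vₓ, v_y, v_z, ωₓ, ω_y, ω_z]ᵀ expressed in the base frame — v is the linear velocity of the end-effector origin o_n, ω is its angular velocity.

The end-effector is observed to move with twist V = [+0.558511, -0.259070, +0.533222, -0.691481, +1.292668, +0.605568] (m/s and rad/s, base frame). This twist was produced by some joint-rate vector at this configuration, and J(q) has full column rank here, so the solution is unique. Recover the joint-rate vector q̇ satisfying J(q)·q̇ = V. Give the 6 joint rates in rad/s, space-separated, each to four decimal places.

o_n = [-1.4017, 0.2691, 0.4139]
J₁: ẑ×o_n = [-0.2691, -1.4017, 0.0000], ω = ẑ
J2: z=[-0.2588, -0.9659, 0.0000] o=[-0.5313, 0.1424, 0.0000] → [-0.3998, 0.1071, -0.8736, -0.2588, -0.9659, 0.0000]
J3: z=[0.2500, -0.0670, -0.9659] o=[-0.7925, 0.2124, -0.0725] → [0.0222, 0.4668, -0.0266, 0.2500, -0.0670, -0.9659]
J4: z=[0.8342, -0.4915, 0.2500] o=[-1.1120, -0.3520, -0.1160] → [-0.4158, -0.5145, 0.3758, 0.8342, -0.4915, 0.2500]
J5: z=[0.8342, -0.4915, 0.2500] o=[-0.8513, 0.2457, 0.1892] → [-0.1163, -0.3251, -0.2510, 0.8342, -0.4915, 0.2500]
J6: z=[0.0866, 0.5646, 0.8208] o=[-0.9166, 0.1661, 0.2509] → [0.0075, -0.4123, 0.2828, 0.0866, 0.5646, 0.8208]
q̇ = J⁺·V = [0.2110, -0.7980, -0.5880, -0.6790, -0.2280, 0.0650]

0.2110 -0.7980 -0.5880 -0.6790 -0.2280 0.0650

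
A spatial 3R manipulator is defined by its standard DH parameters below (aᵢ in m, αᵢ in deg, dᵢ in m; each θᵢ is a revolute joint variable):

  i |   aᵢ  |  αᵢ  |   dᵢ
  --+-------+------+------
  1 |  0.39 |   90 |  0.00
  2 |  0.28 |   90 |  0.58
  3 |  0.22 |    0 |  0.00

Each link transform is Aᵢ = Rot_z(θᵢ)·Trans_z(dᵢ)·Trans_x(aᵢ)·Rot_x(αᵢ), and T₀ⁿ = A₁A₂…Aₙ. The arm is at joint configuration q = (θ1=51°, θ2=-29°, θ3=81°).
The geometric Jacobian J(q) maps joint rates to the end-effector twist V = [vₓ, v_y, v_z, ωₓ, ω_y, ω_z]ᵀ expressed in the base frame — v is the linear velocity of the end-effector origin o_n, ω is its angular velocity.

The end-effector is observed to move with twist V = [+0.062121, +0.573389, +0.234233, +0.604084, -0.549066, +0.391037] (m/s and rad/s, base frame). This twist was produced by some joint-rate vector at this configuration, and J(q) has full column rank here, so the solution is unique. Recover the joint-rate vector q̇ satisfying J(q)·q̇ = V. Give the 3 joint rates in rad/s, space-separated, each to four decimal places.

o_n = [1.0381, 0.0150, -0.1524]
J₁: ẑ×o_n = [-0.0150, 1.0381, 0.0000], ω = ẑ
J2: z=[0.7771, -0.6293, 0.0000] o=[0.2454, 0.3031, 0.0000] → [0.0959, 0.1185, 0.2750, 0.7771, -0.6293, 0.0000]
J3: z=[-0.3051, -0.3768, -0.8746] o=[0.8503, 0.1284, -0.1357] → [-0.0929, -0.1694, 0.1053, -0.3051, -0.3768, -0.8746]
q̇ = J⁺·V = [0.4750, 0.8150, 0.0960]

0.4750 0.8150 0.0960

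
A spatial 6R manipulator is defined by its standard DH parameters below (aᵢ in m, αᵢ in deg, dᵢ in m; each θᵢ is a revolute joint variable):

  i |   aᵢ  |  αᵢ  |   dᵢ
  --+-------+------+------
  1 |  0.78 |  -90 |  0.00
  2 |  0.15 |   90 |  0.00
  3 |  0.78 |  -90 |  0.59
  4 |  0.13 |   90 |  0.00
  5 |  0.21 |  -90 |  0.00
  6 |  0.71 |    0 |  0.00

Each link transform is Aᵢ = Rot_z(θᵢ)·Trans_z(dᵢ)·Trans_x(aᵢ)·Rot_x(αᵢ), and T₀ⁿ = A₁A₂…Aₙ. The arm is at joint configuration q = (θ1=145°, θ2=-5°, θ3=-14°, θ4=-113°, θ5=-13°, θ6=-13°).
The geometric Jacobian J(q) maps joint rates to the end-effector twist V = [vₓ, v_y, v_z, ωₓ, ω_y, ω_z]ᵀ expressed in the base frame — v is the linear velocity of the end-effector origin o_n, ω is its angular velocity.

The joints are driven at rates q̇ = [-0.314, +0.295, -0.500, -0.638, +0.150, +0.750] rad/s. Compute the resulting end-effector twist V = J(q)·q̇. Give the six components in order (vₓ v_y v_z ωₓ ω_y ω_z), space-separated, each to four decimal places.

0.0485 0.2916 -0.0875 -0.1347 -0.4359 -0.7311

o_n = [-0.6604, 0.7733, 1.4796]
J₁: ẑ×o_n = [-0.7733, -0.6604, 0.0000], ω = ẑ
J2: z=[-0.5736, -0.8192, 0.0000] o=[-0.6389, 0.4474, 0.0000] → [-1.2120, 0.8486, -0.2045, -0.5736, -0.8192, 0.0000]
J3: z=[0.0714, -0.0500, 0.9962] o=[-0.7613, 0.5331, 0.0131] → [-0.3126, -0.0042, 0.0222, 0.0714, -0.0500, 0.9962]
J4: z=[-0.7540, -0.6566, 0.0211] o=[-1.2286, 1.0906, 0.6668] → [-0.5270, 0.6248, 0.6123, -0.7540, -0.6566, 0.0211]
J5: z=[0.5732, -0.6732, -0.4671] o=[-1.1869, 1.0464, 0.7817] → [-0.5974, -0.6459, 0.1978, 0.5732, -0.6732, -0.4671]
J6: z=[-0.6624, -0.7163, 0.2194] o=[-1.0856, 1.0078, 0.9616] → [-0.3195, 0.4364, 0.4599, -0.6624, -0.7163, 0.2194]
V = J·q̇ = [0.0485, 0.2916, -0.0875, -0.1347, -0.4359, -0.7311]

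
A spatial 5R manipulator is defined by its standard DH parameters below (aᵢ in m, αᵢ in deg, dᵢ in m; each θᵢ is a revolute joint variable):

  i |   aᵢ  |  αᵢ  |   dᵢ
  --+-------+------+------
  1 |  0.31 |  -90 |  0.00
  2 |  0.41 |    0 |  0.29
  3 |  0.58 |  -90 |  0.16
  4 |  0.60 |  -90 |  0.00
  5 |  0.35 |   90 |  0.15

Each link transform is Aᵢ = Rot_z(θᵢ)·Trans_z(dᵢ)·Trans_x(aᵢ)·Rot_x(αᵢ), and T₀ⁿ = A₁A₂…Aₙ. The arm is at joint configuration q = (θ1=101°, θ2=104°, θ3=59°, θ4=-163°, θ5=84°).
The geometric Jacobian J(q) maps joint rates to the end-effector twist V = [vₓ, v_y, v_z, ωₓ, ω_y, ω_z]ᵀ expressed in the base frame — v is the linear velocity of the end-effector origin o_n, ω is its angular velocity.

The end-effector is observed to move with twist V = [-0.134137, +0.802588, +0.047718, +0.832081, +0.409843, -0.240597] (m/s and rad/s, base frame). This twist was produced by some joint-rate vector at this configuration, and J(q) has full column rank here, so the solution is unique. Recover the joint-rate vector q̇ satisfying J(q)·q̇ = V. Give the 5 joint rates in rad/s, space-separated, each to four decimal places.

o_n = [-0.8221, 0.1439, -0.7351]
J₁: ẑ×o_n = [-0.1439, -0.8221, 0.0000], ω = ẑ
J2: z=[-0.9816, -0.1908, 0.0000] o=[-0.0592, 0.3043, 0.0000] → [0.1403, -0.7216, 0.0118, -0.9816, -0.1908, 0.0000]
J3: z=[-0.9816, -0.1908, 0.0000] o=[-0.3249, 0.1516, -0.3978] → [0.0644, -0.3311, -0.0873, -0.9816, -0.1908, 0.0000]
J4: z=[0.0558, -0.2870, 0.9563] o=[-0.3761, -0.4234, -0.5674] → [-0.4944, -0.4172, -0.0964, 0.0558, -0.2870, 0.9563]
J5: z=[-0.8854, -0.4569, -0.0855] o=[-0.6530, 0.0818, -0.3996] → [0.1586, -0.2826, -0.1323, -0.8854, -0.4569, -0.0855]
q̇ = J⁺·V = [-0.2680, -0.7560, 0.6490, -0.0450, -0.8240]

-0.2680 -0.7560 0.6490 -0.0450 -0.8240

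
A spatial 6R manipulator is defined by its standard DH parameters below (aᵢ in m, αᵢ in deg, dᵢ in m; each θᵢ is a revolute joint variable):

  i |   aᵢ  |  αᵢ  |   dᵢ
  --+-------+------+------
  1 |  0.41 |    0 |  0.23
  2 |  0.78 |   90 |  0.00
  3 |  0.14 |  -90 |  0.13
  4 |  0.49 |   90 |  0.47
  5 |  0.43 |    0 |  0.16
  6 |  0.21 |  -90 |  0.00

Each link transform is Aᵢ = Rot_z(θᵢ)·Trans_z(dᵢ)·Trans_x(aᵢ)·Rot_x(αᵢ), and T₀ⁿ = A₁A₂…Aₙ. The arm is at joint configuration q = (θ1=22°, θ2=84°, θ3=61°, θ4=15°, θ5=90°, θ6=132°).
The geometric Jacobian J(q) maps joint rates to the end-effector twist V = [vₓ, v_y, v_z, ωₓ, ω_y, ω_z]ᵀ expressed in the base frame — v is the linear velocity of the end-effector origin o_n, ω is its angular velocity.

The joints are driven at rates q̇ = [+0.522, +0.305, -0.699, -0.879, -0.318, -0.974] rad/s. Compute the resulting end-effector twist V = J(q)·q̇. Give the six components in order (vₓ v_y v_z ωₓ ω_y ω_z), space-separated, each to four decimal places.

-0.1864 0.6912 0.3011 -2.0388 0.0465 0.1084

o_n = [0.4713, 0.5543, 1.0390]
J₁: ẑ×o_n = [-0.5543, 0.4713, 0.0000], ω = ẑ
J2: z=[0.0000, 0.0000, 1.0000] o=[0.3801, 0.1536, 0.2300] → [-0.4007, 0.0912, 0.0000, 0.0000, 0.0000, 1.0000]
J3: z=[0.9613, 0.2756, 0.0000] o=[0.1651, 0.9034, 0.2300] → [0.2230, -0.7776, -0.4199, 0.9613, 0.2756, 0.0000]
J4: z=[0.2411, -0.8407, 0.4848] o=[0.2714, 1.0044, 0.3524] → [-0.3590, -0.0686, 0.0596, 0.2411, -0.8407, 0.4848]
J5: z=[0.8939, 0.3869, 0.2264] o=[0.1996, 0.7949, 0.9943] → [0.0718, 0.0215, -0.3202, 0.8939, 0.3869, 0.2264]
J6: z=[0.8939, 0.3869, 0.2264] o=[0.4462, 0.4953, 1.2390] → [-0.0907, 0.1844, 0.0431, 0.8939, 0.3869, 0.2264]
V = J·q̇ = [-0.1864, 0.6912, 0.3011, -2.0388, 0.0465, 0.1084]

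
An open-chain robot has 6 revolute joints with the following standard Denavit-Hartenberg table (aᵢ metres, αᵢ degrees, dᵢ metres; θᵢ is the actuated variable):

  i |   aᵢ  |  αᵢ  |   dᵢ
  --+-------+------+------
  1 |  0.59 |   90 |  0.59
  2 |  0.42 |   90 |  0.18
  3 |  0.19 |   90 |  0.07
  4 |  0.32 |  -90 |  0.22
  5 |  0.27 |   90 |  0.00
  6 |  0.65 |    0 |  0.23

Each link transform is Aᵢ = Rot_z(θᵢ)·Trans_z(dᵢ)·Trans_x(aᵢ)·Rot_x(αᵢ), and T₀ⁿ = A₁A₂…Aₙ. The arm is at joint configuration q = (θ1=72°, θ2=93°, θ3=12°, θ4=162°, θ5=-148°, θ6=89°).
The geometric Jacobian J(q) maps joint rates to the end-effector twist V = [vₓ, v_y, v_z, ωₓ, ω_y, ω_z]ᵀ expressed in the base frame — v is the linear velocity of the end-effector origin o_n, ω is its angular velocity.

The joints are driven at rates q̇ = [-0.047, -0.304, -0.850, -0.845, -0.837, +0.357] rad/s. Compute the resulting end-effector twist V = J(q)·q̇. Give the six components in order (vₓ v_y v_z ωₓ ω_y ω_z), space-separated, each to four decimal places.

0.3159 0.3111 -0.7794 0.8276 -0.3974 0.1372

o_n = [0.0163, -0.0002, 1.0432]
J₁: ẑ×o_n = [0.0002, 0.0163, -0.0000], ω = ẑ
J2: z=[0.9511, -0.3090, 0.0000] o=[0.1823, 0.5611, 0.5900] → [-0.1401, -0.4311, -0.5851, 0.9511, -0.3090, 0.0000]
J3: z=[0.3086, 0.9498, 0.0523] o=[0.3467, 0.4846, 1.0094] → [0.0575, -0.0277, 0.1643, 0.3086, 0.9498, 0.0523]
J4: z=[-0.9336, 0.2919, 0.2076] o=[0.4029, 0.5296, 1.1987] → [0.0646, -0.2254, 0.6075, -0.9336, 0.2919, 0.2076]
J5: z=[-0.3497, -0.8684, -0.3516] o=[0.1726, 0.7221, 0.9523] → [-0.3330, 0.0868, 0.1168, -0.3497, -0.8684, -0.3516]
J6: z=[0.8329, -0.4600, 0.3076] o=[0.0568, 0.6721, 1.1910] → [0.2748, 0.1106, -0.5786, 0.8329, -0.4600, 0.3076]
V = J·q̇ = [0.3159, 0.3111, -0.7794, 0.8276, -0.3974, 0.1372]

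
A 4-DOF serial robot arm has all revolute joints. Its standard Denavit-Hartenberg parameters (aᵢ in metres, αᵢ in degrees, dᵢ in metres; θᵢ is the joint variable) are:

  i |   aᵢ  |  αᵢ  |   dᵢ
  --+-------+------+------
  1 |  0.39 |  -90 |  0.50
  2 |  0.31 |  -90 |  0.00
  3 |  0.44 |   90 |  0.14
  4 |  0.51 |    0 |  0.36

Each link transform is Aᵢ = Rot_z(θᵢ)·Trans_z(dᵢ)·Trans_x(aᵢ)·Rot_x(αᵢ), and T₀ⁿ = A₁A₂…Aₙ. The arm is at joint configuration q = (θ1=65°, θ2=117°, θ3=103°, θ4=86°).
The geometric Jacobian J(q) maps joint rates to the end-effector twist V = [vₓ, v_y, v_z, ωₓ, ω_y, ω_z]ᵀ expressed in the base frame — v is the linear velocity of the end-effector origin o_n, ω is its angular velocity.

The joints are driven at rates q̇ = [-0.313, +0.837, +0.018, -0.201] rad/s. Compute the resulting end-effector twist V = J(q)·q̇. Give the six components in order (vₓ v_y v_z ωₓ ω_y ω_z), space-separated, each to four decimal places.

o_n = [0.3076, -0.6283, 0.3011]
J₁: ẑ×o_n = [0.6283, 0.3076, -0.0000], ω = ẑ
J2: z=[-0.9063, 0.4226, 0.0000] o=[0.1648, 0.3535, 0.5000] → [-0.0841, -0.1803, 0.8295, -0.9063, 0.4226, 0.0000]
J3: z=[-0.3766, -0.8075, 0.4540] o=[0.1053, 0.2259, 0.2238] → [0.3254, 0.1210, 0.4850, -0.3766, -0.8075, 0.4540]
J4: z=[0.0169, -0.4960, -0.8682] o=[0.4602, -0.0276, 0.3755] → [-0.4846, 0.1337, -0.0858, 0.0169, -0.4960, -0.8682]
V = J·q̇ = [-0.1638, -0.2719, 0.7202, -0.7688, 0.4389, -0.1303]

-0.1638 -0.2719 0.7202 -0.7688 0.4389 -0.1303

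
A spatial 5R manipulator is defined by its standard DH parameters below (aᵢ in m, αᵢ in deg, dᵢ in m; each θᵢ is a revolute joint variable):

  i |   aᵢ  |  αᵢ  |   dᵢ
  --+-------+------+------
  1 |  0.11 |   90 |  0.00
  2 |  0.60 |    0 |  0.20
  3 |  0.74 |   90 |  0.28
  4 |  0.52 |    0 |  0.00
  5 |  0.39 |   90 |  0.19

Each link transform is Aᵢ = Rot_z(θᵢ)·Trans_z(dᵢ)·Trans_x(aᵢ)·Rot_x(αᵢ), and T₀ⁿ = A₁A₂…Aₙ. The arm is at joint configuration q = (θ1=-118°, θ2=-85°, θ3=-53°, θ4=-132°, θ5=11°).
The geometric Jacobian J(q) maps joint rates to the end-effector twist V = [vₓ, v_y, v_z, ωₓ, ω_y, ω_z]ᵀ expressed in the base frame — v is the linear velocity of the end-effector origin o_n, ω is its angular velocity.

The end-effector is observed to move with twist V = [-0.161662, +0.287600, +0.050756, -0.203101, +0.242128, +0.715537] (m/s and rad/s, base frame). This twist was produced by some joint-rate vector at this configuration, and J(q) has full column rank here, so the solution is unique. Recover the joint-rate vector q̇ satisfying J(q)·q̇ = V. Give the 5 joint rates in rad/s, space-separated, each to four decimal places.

0.5840 -0.3290 0.6220 -0.7210 0.8980

o_n = [0.2627, -0.0186, -0.5844]
J₁: ẑ×o_n = [0.0186, 0.2627, -0.0000], ω = ẑ
J2: z=[-0.8829, 0.4695, 0.0000] o=[-0.0516, -0.0971, 0.0000] → [-0.2744, -0.5160, -0.2169, -0.8829, 0.4695, 0.0000]
J3: z=[-0.8829, 0.4695, 0.0000] o=[-0.2528, -0.0494, -0.5977] → [0.0062, 0.0117, -0.2692, -0.8829, 0.4695, 0.0000]
J4: z=[0.3141, 0.5908, 0.7431] o=[-0.2418, 0.5676, -1.0929] → [0.7360, 0.2153, -0.4823, 0.3141, 0.5908, 0.7431]
J5: z=[0.3141, 0.5908, 0.7431] o=[-0.0220, 0.1579, -0.8601] → [0.2940, 0.1251, -0.2237, 0.3141, 0.5908, 0.7431]
q̇ = J⁺·V = [0.5840, -0.3290, 0.6220, -0.7210, 0.8980]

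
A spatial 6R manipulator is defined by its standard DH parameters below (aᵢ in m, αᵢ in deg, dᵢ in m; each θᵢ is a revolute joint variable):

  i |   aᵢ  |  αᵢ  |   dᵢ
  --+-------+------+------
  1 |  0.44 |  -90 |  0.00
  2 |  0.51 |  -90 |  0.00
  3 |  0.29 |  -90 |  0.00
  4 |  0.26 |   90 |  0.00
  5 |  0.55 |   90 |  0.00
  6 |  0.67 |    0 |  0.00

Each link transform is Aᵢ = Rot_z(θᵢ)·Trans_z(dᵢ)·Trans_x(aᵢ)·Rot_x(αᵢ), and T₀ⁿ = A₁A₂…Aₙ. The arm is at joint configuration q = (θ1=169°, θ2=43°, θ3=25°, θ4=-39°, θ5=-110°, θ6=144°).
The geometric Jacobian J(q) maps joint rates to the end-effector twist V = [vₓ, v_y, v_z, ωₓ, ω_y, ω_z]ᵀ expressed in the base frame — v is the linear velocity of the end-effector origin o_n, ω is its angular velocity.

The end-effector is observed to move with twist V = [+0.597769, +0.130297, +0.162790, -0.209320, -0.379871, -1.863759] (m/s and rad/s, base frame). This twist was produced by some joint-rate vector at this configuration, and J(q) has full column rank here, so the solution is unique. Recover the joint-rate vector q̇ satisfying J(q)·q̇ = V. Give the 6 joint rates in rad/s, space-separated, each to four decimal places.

o_n = [-0.6263, 0.2191, -0.8419]
J₁: ẑ×o_n = [-0.2191, -0.6263, 0.0000], ω = ẑ
J2: z=[-0.1908, -0.9816, 0.0000] o=[-0.4319, 0.0840, 0.0000] → [0.8264, -0.1606, -0.2166, -0.1908, -0.9816, 0.0000]
J3: z=[0.6695, -0.1301, -0.7314] o=[-0.7981, 0.1551, -0.3478] → [0.1111, 0.2052, 0.0652, 0.6695, -0.1301, -0.7314]
J4: z=[0.4763, 0.8307, 0.2882] o=[-0.9634, 0.3121, -0.5271] → [-0.2347, 0.2471, -0.3243, 0.4763, 0.8307, 0.2882]
J5: z=[0.8790, -0.4418, -0.1794] o=[-0.9690, 0.4002, -0.7716] → [-0.0015, 0.0003, -0.0078, 0.8790, -0.4418, -0.1794]
J6: z=[0.1833, -0.0343, 0.9825] o=[-1.2111, -0.0929, -0.7437] → [-0.3031, 0.5925, 0.0772, 0.1833, -0.0343, 0.9825]
q̇ = J⁺·V = [-0.6370, 0.0970, 0.8970, -0.5000, -0.5190, -0.5290]

-0.6370 0.0970 0.8970 -0.5000 -0.5190 -0.5290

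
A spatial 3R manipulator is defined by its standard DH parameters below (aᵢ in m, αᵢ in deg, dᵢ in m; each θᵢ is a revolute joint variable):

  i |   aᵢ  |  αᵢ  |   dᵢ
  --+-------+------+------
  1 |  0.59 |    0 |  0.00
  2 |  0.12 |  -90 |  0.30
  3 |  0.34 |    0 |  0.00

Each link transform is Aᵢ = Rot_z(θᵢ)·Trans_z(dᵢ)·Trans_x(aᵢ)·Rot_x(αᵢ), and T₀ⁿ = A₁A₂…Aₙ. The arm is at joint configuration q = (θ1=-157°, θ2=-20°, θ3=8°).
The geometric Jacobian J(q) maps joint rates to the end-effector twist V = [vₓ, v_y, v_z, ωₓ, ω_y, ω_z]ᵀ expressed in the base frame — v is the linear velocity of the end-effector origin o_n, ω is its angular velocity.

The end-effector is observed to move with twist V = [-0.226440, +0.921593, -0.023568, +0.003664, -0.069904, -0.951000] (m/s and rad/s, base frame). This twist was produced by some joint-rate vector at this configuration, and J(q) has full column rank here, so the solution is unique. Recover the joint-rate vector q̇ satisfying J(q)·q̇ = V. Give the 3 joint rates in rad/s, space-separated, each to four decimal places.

o_n = [-0.9992, -0.2544, 0.2527]
J₁: ẑ×o_n = [0.2544, -0.9992, 0.0000], ω = ẑ
J2: z=[0.0000, 0.0000, 1.0000] o=[-0.5431, -0.2305, 0.0000] → [0.0239, -0.4561, 0.0000, 0.0000, 0.0000, 1.0000]
J3: z=[0.0523, -0.9986, 0.0000] o=[-0.6629, -0.2368, 0.3000] → [0.0473, 0.0025, -0.3367, 0.0523, -0.9986, 0.0000]
q̇ = J⁺·V = [-0.8980, -0.0530, 0.0700]

-0.8980 -0.0530 0.0700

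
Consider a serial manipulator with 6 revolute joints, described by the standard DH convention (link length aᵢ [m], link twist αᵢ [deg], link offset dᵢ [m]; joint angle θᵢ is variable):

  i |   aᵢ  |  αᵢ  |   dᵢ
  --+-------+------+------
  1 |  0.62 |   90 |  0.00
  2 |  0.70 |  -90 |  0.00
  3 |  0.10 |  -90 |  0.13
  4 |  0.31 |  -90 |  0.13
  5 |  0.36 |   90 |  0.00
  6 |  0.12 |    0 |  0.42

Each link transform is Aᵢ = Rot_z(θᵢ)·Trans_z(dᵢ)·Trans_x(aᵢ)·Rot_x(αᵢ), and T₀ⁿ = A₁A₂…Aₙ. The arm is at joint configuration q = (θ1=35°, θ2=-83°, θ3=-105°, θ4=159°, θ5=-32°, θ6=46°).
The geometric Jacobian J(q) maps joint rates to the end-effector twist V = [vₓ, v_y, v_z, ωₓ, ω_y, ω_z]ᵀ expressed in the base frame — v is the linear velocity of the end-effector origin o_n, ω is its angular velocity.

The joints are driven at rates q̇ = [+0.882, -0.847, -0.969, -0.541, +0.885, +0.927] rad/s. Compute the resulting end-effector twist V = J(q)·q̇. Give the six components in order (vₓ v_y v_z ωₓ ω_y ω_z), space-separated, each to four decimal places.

o_n = [0.5985, 0.6199, -1.4741]
J₁: ẑ×o_n = [-0.6199, 0.5985, 0.0000], ω = ẑ
J2: z=[0.5736, -0.8192, 0.0000] o=[0.5079, 0.3556, 0.0000] → [1.2075, 0.8455, 0.2258, 0.5736, -0.8192, 0.0000]
J3: z=[0.8130, 0.5693, 0.1219] o=[0.5778, 0.4045, -0.6948] → [-0.4699, 0.6362, 0.1633, 0.8130, 0.5693, 0.1219]
J4: z=[0.2449, -0.1445, -0.9587] o=[0.7363, 0.3976, -0.6533] → [0.3318, 0.3331, 0.0345, 0.2449, -0.1445, -0.9587]
J5: z=[0.5698, 0.8215, 0.0217] o=[0.5249, 0.5498, -0.8658] → [-0.5013, 0.3482, -0.0205, 0.5698, 0.8215, 0.0217]
J6: z=[0.6234, -0.4148, -0.6628] o=[0.3321, 0.6906, -1.1352] → [0.0937, 0.0347, 0.0664, 0.6234, -0.4148, -0.6628]
V = J·q̇ = [-1.6505, -0.6446, -0.3248, -0.3240, 0.5629, 0.6874]

-1.6505 -0.6446 -0.3248 -0.3240 0.5629 0.6874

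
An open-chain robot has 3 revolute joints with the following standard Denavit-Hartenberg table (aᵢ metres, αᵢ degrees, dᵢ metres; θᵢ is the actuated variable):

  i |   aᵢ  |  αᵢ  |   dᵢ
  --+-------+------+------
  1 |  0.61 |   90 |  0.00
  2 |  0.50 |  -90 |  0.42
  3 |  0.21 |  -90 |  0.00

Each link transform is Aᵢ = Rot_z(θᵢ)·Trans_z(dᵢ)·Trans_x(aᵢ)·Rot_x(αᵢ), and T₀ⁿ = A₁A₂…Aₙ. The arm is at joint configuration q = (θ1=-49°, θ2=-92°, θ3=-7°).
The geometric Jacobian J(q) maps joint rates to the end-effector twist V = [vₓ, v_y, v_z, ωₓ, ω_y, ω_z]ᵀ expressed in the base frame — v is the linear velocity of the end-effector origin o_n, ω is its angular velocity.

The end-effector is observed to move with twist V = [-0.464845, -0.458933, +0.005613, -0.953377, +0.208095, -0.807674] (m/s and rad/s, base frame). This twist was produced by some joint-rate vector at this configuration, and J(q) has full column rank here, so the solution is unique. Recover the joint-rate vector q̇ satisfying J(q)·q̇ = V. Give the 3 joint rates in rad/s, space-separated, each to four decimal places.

o_n = [0.0477, -0.7340, -0.7080]
J₁: ẑ×o_n = [0.7340, 0.0477, -0.0000], ω = ẑ
J2: z=[-0.7547, -0.6561, 0.0000] o=[0.4002, -0.4604, 0.0000] → [0.4645, -0.5343, -0.0247, -0.7547, -0.6561, 0.0000]
J3: z=[0.6557, -0.7542, -0.0349] o=[0.0718, -0.7227, -0.4997] → [0.1567, 0.1374, -0.0256, 0.6557, -0.7542, -0.0349]
q̇ = J⁺·V = [-0.8350, 0.5830, -0.7830]

-0.8350 0.5830 -0.7830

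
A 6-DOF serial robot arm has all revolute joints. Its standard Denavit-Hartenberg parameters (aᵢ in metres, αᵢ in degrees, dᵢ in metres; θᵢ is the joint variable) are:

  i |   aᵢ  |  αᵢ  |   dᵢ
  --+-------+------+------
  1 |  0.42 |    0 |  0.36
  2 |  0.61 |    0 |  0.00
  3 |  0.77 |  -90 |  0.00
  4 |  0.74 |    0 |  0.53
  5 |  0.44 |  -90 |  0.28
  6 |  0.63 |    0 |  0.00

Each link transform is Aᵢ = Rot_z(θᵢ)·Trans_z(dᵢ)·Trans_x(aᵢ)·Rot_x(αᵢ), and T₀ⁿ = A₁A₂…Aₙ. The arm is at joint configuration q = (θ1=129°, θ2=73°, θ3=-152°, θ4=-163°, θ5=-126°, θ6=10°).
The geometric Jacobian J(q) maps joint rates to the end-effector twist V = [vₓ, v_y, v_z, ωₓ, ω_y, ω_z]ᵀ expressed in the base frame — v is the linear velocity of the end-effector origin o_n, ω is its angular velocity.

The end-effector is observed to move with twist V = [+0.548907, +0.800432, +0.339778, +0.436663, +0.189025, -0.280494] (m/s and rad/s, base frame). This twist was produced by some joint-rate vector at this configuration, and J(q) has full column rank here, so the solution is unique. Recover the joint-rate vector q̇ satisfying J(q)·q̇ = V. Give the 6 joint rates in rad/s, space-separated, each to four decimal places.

o_n = [-1.1046, 0.8605, -0.4263]
J₁: ẑ×o_n = [-0.8605, -1.1046, 0.0000], ω = ẑ
J2: z=[0.0000, 0.0000, 1.0000] o=[-0.2643, 0.3264, 0.3600] → [-0.5340, -0.8403, 0.0000, 0.0000, 0.0000, 1.0000]
J3: z=[0.0000, 0.0000, 1.0000] o=[-0.8299, 0.0979, 0.3600] → [-0.7626, -0.2747, 0.0000, 0.0000, 0.0000, 1.0000]
J4: z=[-0.7660, 0.6428, 0.0000] o=[-0.3350, 0.6877, 0.3600] → [-0.5054, -0.6023, 0.3624, -0.7660, 0.6428, 0.0000]
J5: z=[-0.7660, 0.6428, 0.0000] o=[-1.1958, 0.4863, 0.5764] → [-0.6445, -0.7681, -0.3452, -0.7660, 0.6428, 0.0000]
J6: z=[-0.6078, -0.7243, -0.3256] o=[-1.3182, 0.7760, 0.1603] → [0.4524, -0.4261, 0.1034, -0.6078, -0.7243, -0.3256]
q̇ = J⁺·V = [-0.7640, 0.6710, -0.3340, 0.4420, -0.6550, -0.4500]

-0.7640 0.6710 -0.3340 0.4420 -0.6550 -0.4500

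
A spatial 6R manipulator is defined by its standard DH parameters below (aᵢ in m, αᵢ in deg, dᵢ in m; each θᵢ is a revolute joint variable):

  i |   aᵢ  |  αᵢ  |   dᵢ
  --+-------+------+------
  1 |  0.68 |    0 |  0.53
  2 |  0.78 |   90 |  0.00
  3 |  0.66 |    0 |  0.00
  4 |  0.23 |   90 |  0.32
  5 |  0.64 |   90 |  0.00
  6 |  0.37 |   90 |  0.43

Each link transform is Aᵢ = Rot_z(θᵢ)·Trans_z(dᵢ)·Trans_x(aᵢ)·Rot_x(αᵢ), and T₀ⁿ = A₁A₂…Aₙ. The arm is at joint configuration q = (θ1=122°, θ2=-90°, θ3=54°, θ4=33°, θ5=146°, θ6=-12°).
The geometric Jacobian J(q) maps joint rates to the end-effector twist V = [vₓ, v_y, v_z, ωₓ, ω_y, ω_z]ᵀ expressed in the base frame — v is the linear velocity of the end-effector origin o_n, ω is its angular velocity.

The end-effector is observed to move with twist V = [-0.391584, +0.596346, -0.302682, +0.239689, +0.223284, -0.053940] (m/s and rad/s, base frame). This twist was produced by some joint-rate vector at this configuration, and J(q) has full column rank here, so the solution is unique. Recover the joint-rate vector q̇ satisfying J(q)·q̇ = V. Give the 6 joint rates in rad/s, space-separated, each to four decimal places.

o_n = [1.2044, 0.0961, 0.7083]
J₁: ẑ×o_n = [-0.0961, 1.2044, 0.0000], ω = ẑ
J2: z=[0.0000, 0.0000, 1.0000] o=[-0.3603, 0.5767, 0.5300] → [0.4806, 1.5647, -0.0000, 0.0000, 0.0000, 1.0000]
J3: z=[0.5299, -0.8480, 0.0000] o=[0.3011, 0.9900, 0.5300] → [-0.1512, -0.0945, 0.2923, 0.5299, -0.8480, 0.0000]
J4: z=[0.5299, -0.8480, 0.0000] o=[0.6301, 1.1956, 1.0640] → [0.3016, 0.1885, -0.0957, 0.5299, -0.8480, 0.0000]
J5: z=[0.8469, 0.5292, -0.0523] o=[0.8099, 0.9306, 1.2936] → [-0.3534, 0.4751, -0.9155, 0.8469, 0.5292, -0.0523]
J6: z=[0.4641, -0.6876, 0.5584] o=[0.9760, 0.6124, 0.7638] → [0.3265, 0.1533, -0.0826, 0.4641, -0.6876, 0.5584]
q̇ = J⁺·V = [0.6750, -0.2350, 0.0160, 0.6280, 0.3470, -0.8520]

0.6750 -0.2350 0.0160 0.6280 0.3470 -0.8520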